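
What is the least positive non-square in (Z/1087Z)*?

(2/1087) = +1, so 2 is a residue.
(3/1087) = −1, so 3 is the smallest positive non-residue mod 1087.

3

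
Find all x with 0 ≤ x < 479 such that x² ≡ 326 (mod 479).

184, 295

Since 479 ≡ 3 (mod 4), a square root of 326 is 326^((479+1)/4) = 326^120 mod 479.
Repeated squaring: 326^2≡417, 326^4≡12, 326^8≡144, 326^16≡139, 326^32≡161, 326^64≡55 (mod 479).
326^120 = 326^(64+32+16+8) ≡ 184 (mod 479).
Check: 184² = 33856 ≡ 326 (mod 479). The two roots are 184 and 295.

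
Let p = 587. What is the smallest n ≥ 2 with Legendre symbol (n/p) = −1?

2

(2/587) = −1, so 2 is the smallest positive non-residue mod 587.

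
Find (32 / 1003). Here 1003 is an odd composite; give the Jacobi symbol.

-1

Pull out 2^5: since 1003 ≡ 3 (mod 8), (2/1003) = -1, so (2/1003)^5 = -1.
Reached (1/1003) = 1. Collecting the sign flips along the way, the symbol is -1.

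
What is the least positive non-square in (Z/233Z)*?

(2/233) = +1, so 2 is a residue.
(3/233) = −1, so 3 is the smallest positive non-residue mod 233.

3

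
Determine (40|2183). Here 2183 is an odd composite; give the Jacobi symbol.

-1

Pull out 2^3: since 2183 ≡ 7 (mod 8), (2/2183) = +1, so (2/2183)^3 = +1.
Reciprocity: 5 ≡ 1 and 2183 ≡ 3 (mod 4), so (5/2183) = +(2183/5).
Reduce top mod 5: now compute (3/5).
Reciprocity: 3 ≡ 3 and 5 ≡ 1 (mod 4), so (3/5) = +(5/3).
Reduce top mod 3: now compute (2/3).
Pull out 2: since 3 ≡ 3 (mod 8), (2/3) = -1.
Reached (1/3) = 1. Collecting the sign flips along the way, the symbol is -1.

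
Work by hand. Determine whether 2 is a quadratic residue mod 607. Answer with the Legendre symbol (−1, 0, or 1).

Euler's criterion: (2/607) ≡ 2^303 (mod 607).
2^2 ≡ 4 (mod 607)
2^4 ≡ 16 (mod 607)
2^8 ≡ 256 (mod 607)
2^16 ≡ 587 (mod 607)
2^32 ≡ 400 (mod 607)
2^64 ≡ 359 (mod 607)
2^128 ≡ 197 (mod 607)
2^256 ≡ 568 (mod 607)
2^303 = 2^(256+32+8+4+2+1) ≡ 1 (mod 607).
Result is 1, so (2/607) = 1.

1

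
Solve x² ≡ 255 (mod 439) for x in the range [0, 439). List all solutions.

Since 439 ≡ 3 (mod 4), a square root of 255 is 255^((439+1)/4) = 255^110 mod 439.
Repeated squaring: 255^2≡53, 255^4≡175, 255^8≡334, 255^16≡50, 255^32≡305, 255^64≡396 (mod 439).
255^110 = 255^(64+32+8+4+2) ≡ 143 (mod 439).
Check: 143² = 20449 ≡ 255 (mod 439). The two roots are 143 and 296.

143, 296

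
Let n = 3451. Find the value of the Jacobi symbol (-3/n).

First reduce: -3 ≡ 3448 (mod 3451).
Pull out 2^3: since 3451 ≡ 3 (mod 8), (2/3451) = -1, so (2/3451)^3 = -1.
Reciprocity: 431 ≡ 3 and 3451 ≡ 3 (mod 4), so (431/3451) = −(3451/431).
Reduce top mod 431: now compute (3/431).
Reciprocity: 3 ≡ 3 and 431 ≡ 3 (mod 4), so (3/431) = −(431/3).
Reduce top mod 3: now compute (2/3).
Pull out 2: since 3 ≡ 3 (mod 8), (2/3) = -1.
Reached (1/3) = 1. Collecting the sign flips along the way, the symbol is +1.

1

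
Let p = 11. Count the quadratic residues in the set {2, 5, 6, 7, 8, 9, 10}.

2

(2/11) = -1 → non-residue.
(5/11) = +1 → QR.
(6/11) = -1 → non-residue.
(7/11) = -1 → non-residue.
(8/11) = -1 → non-residue.
(9/11) = +1 → QR.
(10/11) = -1 → non-residue.
Total quadratic residues among the 7: 2.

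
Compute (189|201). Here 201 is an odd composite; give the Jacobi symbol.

0

Reciprocity: 189 ≡ 1 and 201 ≡ 1 (mod 4), so (189/201) = +(201/189).
Reduce top mod 189: now compute (12/189).
Pull out 2^2: since 189 ≡ 5 (mod 8), (2/189) = -1, so (2/189)^2 = +1.
Reciprocity: 3 ≡ 3 and 189 ≡ 1 (mod 4), so (3/189) = +(189/3).
Reduce top mod 3: now compute (0/3).
Top reduces to 0: gcd > 1, so the symbol is 0.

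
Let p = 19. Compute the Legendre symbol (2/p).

-1

Pull out 2: since 19 ≡ 3 (mod 8), (2/19) = -1.
Reached (1/19) = 1. Collecting the sign flips along the way, the symbol is -1.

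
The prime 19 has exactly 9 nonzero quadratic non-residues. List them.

Square k = 1,…,9 (k and 19−k give the same square):
1²=1, 2²=4, 3²=9, 4²=16, 5²≡6, 6²≡17, 7²≡11, 8²≡7, 9²≡5 (mod 19).
The residues are {1, 4, 5, 6, 7, 9, 11, 16, 17}; the non-residues are the remaining 9 nonzero classes.

2,3,8,10,12,13,14,15,18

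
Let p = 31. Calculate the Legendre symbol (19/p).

Reciprocity: 19 ≡ 3 and 31 ≡ 3 (mod 4), so (19/31) = −(31/19).
Reduce top mod 19: now compute (12/19).
Pull out 2^2: since 19 ≡ 3 (mod 8), (2/19) = -1, so (2/19)^2 = +1.
Reciprocity: 3 ≡ 3 and 19 ≡ 3 (mod 4), so (3/19) = −(19/3).
Reduce top mod 3: now compute (1/3).
Reached (1/3) = 1. Collecting the sign flips along the way, the symbol is +1.

1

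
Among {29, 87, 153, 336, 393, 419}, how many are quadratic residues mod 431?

(29/431) = +1 → QR.
(87/431) = +1 → QR.
(153/431) = -1 → non-residue.
(336/431) = -1 → non-residue.
(393/431) = -1 → non-residue.
(419/431) = -1 → non-residue.
Total quadratic residues among the 6: 2.

2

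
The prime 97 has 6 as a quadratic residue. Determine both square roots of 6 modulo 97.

43, 54

97 ≡ 1 (mod 4), so we find a root by search.
Trying successive values, 43² = 1849 ≡ 6 (mod 97). The other root is 97 − 43 = 54.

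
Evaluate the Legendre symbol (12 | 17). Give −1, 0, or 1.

Euler's criterion: (12/17) ≡ 12^8 (mod 17).
12^2 ≡ 8 (mod 17)
12^4 ≡ 13 (mod 17)
12^8 ≡ 16 (mod 17)
12^8 = 12^(8) ≡ 16 (mod 17).
Result is 16 ≡ −1, so (12/17) = −1.

-1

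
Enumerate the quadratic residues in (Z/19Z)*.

1, 4, 5, 6, 7, 9, 11, 16, 17

Square k = 1,…,9 (k and 19−k give the same square):
1²=1, 2²=4, 3²=9, 4²=16, 5²≡6, 6²≡17, 7²≡11, 8²≡7, 9²≡5 (mod 19).
So the quadratic residues mod 19 are {1, 4, 5, 6, 7, 9, 11, 16, 17}.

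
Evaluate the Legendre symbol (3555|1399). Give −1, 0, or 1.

First reduce: 3555 ≡ 757 (mod 1399).
Reciprocity: 757 ≡ 1 and 1399 ≡ 3 (mod 4), so (757/1399) = +(1399/757).
Reduce top mod 757: now compute (642/757).
Pull out 2: since 757 ≡ 5 (mod 8), (2/757) = -1.
Reciprocity: 321 ≡ 1 and 757 ≡ 1 (mod 4), so (321/757) = +(757/321).
Reduce top mod 321: now compute (115/321).
Reciprocity: 115 ≡ 3 and 321 ≡ 1 (mod 4), so (115/321) = +(321/115).
Reduce top mod 115: now compute (91/115).
Reciprocity: 91 ≡ 3 and 115 ≡ 3 (mod 4), so (91/115) = −(115/91).
Reduce top mod 91: now compute (24/91).
Pull out 2^3: since 91 ≡ 3 (mod 8), (2/91) = -1, so (2/91)^3 = -1.
Reciprocity: 3 ≡ 3 and 91 ≡ 3 (mod 4), so (3/91) = −(91/3).
Reduce top mod 3: now compute (1/3).
Reached (1/3) = 1. Collecting the sign flips along the way, the symbol is +1.

1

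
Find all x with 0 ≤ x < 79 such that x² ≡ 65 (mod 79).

Since 79 ≡ 3 (mod 4), a square root of 65 is 65^((79+1)/4) = 65^20 mod 79.
Repeated squaring: 65^2≡38, 65^4≡22, 65^8≡10, 65^16≡21 (mod 79).
65^20 = 65^(16+4) ≡ 67 (mod 79).
Check: 67² = 4489 ≡ 65 (mod 79). The two roots are 12 and 67.

12, 67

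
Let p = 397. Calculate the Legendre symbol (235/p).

Euler's criterion: (235/397) ≡ 235^198 (mod 397).
235^2 ≡ 42 (mod 397)
235^4 ≡ 176 (mod 397)
235^8 ≡ 10 (mod 397)
235^16 ≡ 100 (mod 397)
235^32 ≡ 75 (mod 397)
235^64 ≡ 67 (mod 397)
235^128 ≡ 122 (mod 397)
235^198 = 235^(128+64+4+2) ≡ 396 (mod 397).
Result is 396 ≡ −1, so (235/397) = −1.

-1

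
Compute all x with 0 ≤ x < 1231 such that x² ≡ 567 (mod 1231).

Since 1231 ≡ 3 (mod 4), a square root of 567 is 567^((1231+1)/4) = 567^308 mod 1231.
Repeated squaring: 567^2≡198, 567^4≡1043, 567^8≡876, 567^16≡463, 567^32≡175, 567^64≡1081, 567^128≡342, 567^256≡19 (mod 1231).
567^308 = 567^(256+32+16+4) ≡ 341 (mod 1231).
Check: 341² = 116281 ≡ 567 (mod 1231). The two roots are 341 and 890.

341, 890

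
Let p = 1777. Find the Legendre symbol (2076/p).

First reduce: 2076 ≡ 299 (mod 1777).
Reciprocity: 299 ≡ 3 and 1777 ≡ 1 (mod 4), so (299/1777) = +(1777/299).
Reduce top mod 299: now compute (282/299).
Pull out 2: since 299 ≡ 3 (mod 8), (2/299) = -1.
Reciprocity: 141 ≡ 1 and 299 ≡ 3 (mod 4), so (141/299) = +(299/141).
Reduce top mod 141: now compute (17/141).
Reciprocity: 17 ≡ 1 and 141 ≡ 1 (mod 4), so (17/141) = +(141/17).
Reduce top mod 17: now compute (5/17).
Reciprocity: 5 ≡ 1 and 17 ≡ 1 (mod 4), so (5/17) = +(17/5).
Reduce top mod 5: now compute (2/5).
Pull out 2: since 5 ≡ 5 (mod 8), (2/5) = -1.
Reached (1/5) = 1. Collecting the sign flips along the way, the symbol is +1.

1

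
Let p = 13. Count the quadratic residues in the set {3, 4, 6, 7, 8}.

2

(3/13) = +1 → QR.
(4/13) = +1 → QR.
(6/13) = -1 → non-residue.
(7/13) = -1 → non-residue.
(8/13) = -1 → non-residue.
Total quadratic residues among the 5: 2.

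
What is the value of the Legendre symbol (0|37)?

Top reduces to 0: gcd > 1, so the symbol is 0.

0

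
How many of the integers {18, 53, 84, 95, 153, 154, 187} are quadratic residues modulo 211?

4

(18/211) = -1 → non-residue.
(53/211) = +1 → QR.
(84/211) = +1 → QR.
(95/211) = +1 → QR.
(153/211) = -1 → non-residue.
(154/211) = +1 → QR.
(187/211) = -1 → non-residue.
Total quadratic residues among the 7: 4.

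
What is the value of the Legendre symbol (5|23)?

-1

Reciprocity: 5 ≡ 1 and 23 ≡ 3 (mod 4), so (5/23) = +(23/5).
Reduce top mod 5: now compute (3/5).
Reciprocity: 3 ≡ 3 and 5 ≡ 1 (mod 4), so (3/5) = +(5/3).
Reduce top mod 3: now compute (2/3).
Pull out 2: since 3 ≡ 3 (mod 8), (2/3) = -1.
Reached (1/3) = 1. Collecting the sign flips along the way, the symbol is -1.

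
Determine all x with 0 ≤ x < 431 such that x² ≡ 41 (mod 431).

104, 327

Since 431 ≡ 3 (mod 4), a square root of 41 is 41^((431+1)/4) = 41^108 mod 431.
Repeated squaring: 41^2≡388, 41^4≡125, 41^8≡109, 41^16≡244, 41^32≡58, 41^64≡347 (mod 431).
41^108 = 41^(64+32+8+4) ≡ 327 (mod 431).
Check: 327² = 106929 ≡ 41 (mod 431). The two roots are 104 and 327.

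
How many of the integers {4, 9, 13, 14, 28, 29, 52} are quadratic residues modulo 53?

(4/53) = +1 → QR.
(9/53) = +1 → QR.
(13/53) = +1 → QR.
(14/53) = -1 → non-residue.
(28/53) = +1 → QR.
(29/53) = +1 → QR.
(52/53) = +1 → QR.
Total quadratic residues among the 7: 6.

6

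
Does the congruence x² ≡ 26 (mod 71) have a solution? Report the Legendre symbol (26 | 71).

-1

Pull out 2: since 71 ≡ 7 (mod 8), (2/71) = +1.
Reciprocity: 13 ≡ 1 and 71 ≡ 3 (mod 4), so (13/71) = +(71/13).
Reduce top mod 13: now compute (6/13).
Pull out 2: since 13 ≡ 5 (mod 8), (2/13) = -1.
Reciprocity: 3 ≡ 3 and 13 ≡ 1 (mod 4), so (3/13) = +(13/3).
Reduce top mod 3: now compute (1/3).
Reached (1/3) = 1. Collecting the sign flips along the way, the symbol is -1.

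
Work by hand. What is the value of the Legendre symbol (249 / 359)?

Euler's criterion: (249/359) ≡ 249^179 (mod 359).
249^2 ≡ 253 (mod 359)
249^4 ≡ 107 (mod 359)
249^8 ≡ 320 (mod 359)
249^16 ≡ 85 (mod 359)
249^32 ≡ 45 (mod 359)
249^64 ≡ 230 (mod 359)
249^128 ≡ 127 (mod 359)
249^179 = 249^(128+32+16+2+1) ≡ 358 (mod 359).
Result is 358 ≡ −1, so (249/359) = −1.

-1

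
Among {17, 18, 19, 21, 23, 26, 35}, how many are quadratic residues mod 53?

(17/53) = +1 → QR.
(18/53) = -1 → non-residue.
(19/53) = -1 → non-residue.
(21/53) = -1 → non-residue.
(23/53) = -1 → non-residue.
(26/53) = -1 → non-residue.
(35/53) = -1 → non-residue.
Total quadratic residues among the 7: 1.

1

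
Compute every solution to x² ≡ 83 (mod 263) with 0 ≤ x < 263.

Since 263 ≡ 3 (mod 4), a square root of 83 is 83^((263+1)/4) = 83^66 mod 263.
Repeated squaring: 83^2≡51, 83^4≡234, 83^8≡52, 83^16≡74, 83^32≡216, 83^64≡105 (mod 263).
83^66 = 83^(64+2) ≡ 95 (mod 263).
Check: 95² = 9025 ≡ 83 (mod 263). The two roots are 95 and 168.

95, 168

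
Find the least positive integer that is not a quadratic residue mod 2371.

(2/2371) = −1, so 2 is the smallest positive non-residue mod 2371.

2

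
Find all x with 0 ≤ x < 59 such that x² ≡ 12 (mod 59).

Since 59 ≡ 3 (mod 4), a square root of 12 is 12^((59+1)/4) = 12^15 mod 59.
Repeated squaring: 12^2≡26, 12^4≡27, 12^8≡21 (mod 59).
12^15 = 12^(8+4+2+1) ≡ 22 (mod 59).
Check: 22² = 484 ≡ 12 (mod 59). The two roots are 22 and 37.

22, 37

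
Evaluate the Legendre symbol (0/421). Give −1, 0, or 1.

0

Top reduces to 0: gcd > 1, so the symbol is 0.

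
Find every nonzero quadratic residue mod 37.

1,3,4,7,9,10,11,12,16,21,25,26,27,28,30,33,34,36

Square k = 1,…,18 (k and 37−k give the same square):
1²=1, 2²=4, 3²=9, 4²=16, 5²=25, 6²=36, 7²≡12, 8²≡27, 9²≡7, 10²≡26, 11²≡10, 12²≡33, 13²≡21, 14²≡11, 15²≡3, 16²≡34, 17²≡30, 18²≡28 (mod 37).
So the quadratic residues mod 37 are {1, 3, 4, 7, 9, 10, 11, 12, 16, 21, 25, 26, 27, 28, 30, 33, 34, 36}.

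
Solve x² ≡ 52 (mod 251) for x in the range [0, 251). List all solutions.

110, 141

Since 251 ≡ 3 (mod 4), a square root of 52 is 52^((251+1)/4) = 52^63 mod 251.
Repeated squaring: 52^2≡194, 52^4≡237, 52^8≡196, 52^16≡13, 52^32≡169 (mod 251).
52^63 = 52^(32+16+8+4+2+1) ≡ 110 (mod 251).
Check: 110² = 12100 ≡ 52 (mod 251). The two roots are 110 and 141.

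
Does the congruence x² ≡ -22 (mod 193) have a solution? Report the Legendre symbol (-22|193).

First reduce: -22 ≡ 171 (mod 193).
Reciprocity: 171 ≡ 3 and 193 ≡ 1 (mod 4), so (171/193) = +(193/171).
Reduce top mod 171: now compute (22/171).
Pull out 2: since 171 ≡ 3 (mod 8), (2/171) = -1.
Reciprocity: 11 ≡ 3 and 171 ≡ 3 (mod 4), so (11/171) = −(171/11).
Reduce top mod 11: now compute (6/11).
Pull out 2: since 11 ≡ 3 (mod 8), (2/11) = -1.
Reciprocity: 3 ≡ 3 and 11 ≡ 3 (mod 4), so (3/11) = −(11/3).
Reduce top mod 3: now compute (2/3).
Pull out 2: since 3 ≡ 3 (mod 8), (2/3) = -1.
Reached (1/3) = 1. Collecting the sign flips along the way, the symbol is -1.

-1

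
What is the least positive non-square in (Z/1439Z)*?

7

(2/1439) = +1, so 2 is a residue.
(3/1439) = +1, so 3 is a residue.
(4/1439) = +1, so 4 is a residue.
(5/1439) = +1, so 5 is a residue.
(6/1439) = +1, so 6 is a residue.
(7/1439) = −1, so 7 is the smallest positive non-residue mod 1439.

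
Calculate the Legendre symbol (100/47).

1

First reduce: 100 ≡ 6 (mod 47).
Pull out 2: since 47 ≡ 7 (mod 8), (2/47) = +1.
Reciprocity: 3 ≡ 3 and 47 ≡ 3 (mod 4), so (3/47) = −(47/3).
Reduce top mod 3: now compute (2/3).
Pull out 2: since 3 ≡ 3 (mod 8), (2/3) = -1.
Reached (1/3) = 1. Collecting the sign flips along the way, the symbol is +1.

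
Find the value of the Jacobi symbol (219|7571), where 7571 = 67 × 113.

-1

Reciprocity: 219 ≡ 3 and 7571 ≡ 3 (mod 4), so (219/7571) = −(7571/219).
Reduce top mod 219: now compute (125/219).
Reciprocity: 125 ≡ 1 and 219 ≡ 3 (mod 4), so (125/219) = +(219/125).
Reduce top mod 125: now compute (94/125).
Pull out 2: since 125 ≡ 5 (mod 8), (2/125) = -1.
Reciprocity: 47 ≡ 3 and 125 ≡ 1 (mod 4), so (47/125) = +(125/47).
Reduce top mod 47: now compute (31/47).
Reciprocity: 31 ≡ 3 and 47 ≡ 3 (mod 4), so (31/47) = −(47/31).
Reduce top mod 31: now compute (16/31).
Pull out 2^4: since 31 ≡ 7 (mod 8), (2/31) = +1, so (2/31)^4 = +1.
Reached (1/31) = 1. Collecting the sign flips along the way, the symbol is -1.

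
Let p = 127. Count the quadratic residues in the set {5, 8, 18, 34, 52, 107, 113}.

(5/127) = -1 → non-residue.
(8/127) = +1 → QR.
(18/127) = +1 → QR.
(34/127) = +1 → QR.
(52/127) = +1 → QR.
(107/127) = +1 → QR.
(113/127) = +1 → QR.
Total quadratic residues among the 7: 6.

6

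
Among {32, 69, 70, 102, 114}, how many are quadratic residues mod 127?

3

(32/127) = +1 → QR.
(69/127) = +1 → QR.
(70/127) = +1 → QR.
(102/127) = -1 → non-residue.
(114/127) = -1 → non-residue.
Total quadratic residues among the 5: 3.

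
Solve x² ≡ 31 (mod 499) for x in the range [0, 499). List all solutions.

Since 499 ≡ 3 (mod 4), a square root of 31 is 31^((499+1)/4) = 31^125 mod 499.
Repeated squaring: 31^2≡462, 31^4≡371, 31^8≡416, 31^16≡402, 31^32≡427, 31^64≡194 (mod 499).
31^125 = 31^(64+32+16+8+4+1) ≡ 444 (mod 499).
Check: 444² = 197136 ≡ 31 (mod 499). The two roots are 55 and 444.

55, 444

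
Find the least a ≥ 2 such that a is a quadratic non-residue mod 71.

7

(2/71) = +1, so 2 is a residue.
(3/71) = +1, so 3 is a residue.
(4/71) = +1, so 4 is a residue.
(5/71) = +1, so 5 is a residue.
(6/71) = +1, so 6 is a residue.
(7/71) = −1, so 7 is the smallest positive non-residue mod 71.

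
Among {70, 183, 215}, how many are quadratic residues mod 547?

(70/547) = -1 → non-residue.
(183/547) = +1 → QR.
(215/547) = +1 → QR.
Total quadratic residues among the 3: 2.

2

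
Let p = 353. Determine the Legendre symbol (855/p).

First reduce: 855 ≡ 149 (mod 353).
Reciprocity: 149 ≡ 1 and 353 ≡ 1 (mod 4), so (149/353) = +(353/149).
Reduce top mod 149: now compute (55/149).
Reciprocity: 55 ≡ 3 and 149 ≡ 1 (mod 4), so (55/149) = +(149/55).
Reduce top mod 55: now compute (39/55).
Reciprocity: 39 ≡ 3 and 55 ≡ 3 (mod 4), so (39/55) = −(55/39).
Reduce top mod 39: now compute (16/39).
Pull out 2^4: since 39 ≡ 7 (mod 8), (2/39) = +1, so (2/39)^4 = +1.
Reached (1/39) = 1. Collecting the sign flips along the way, the symbol is -1.

-1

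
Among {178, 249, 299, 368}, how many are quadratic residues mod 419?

3

(178/419) = +1 → QR.
(249/419) = -1 → non-residue.
(299/419) = +1 → QR.
(368/419) = +1 → QR.
Total quadratic residues among the 4: 3.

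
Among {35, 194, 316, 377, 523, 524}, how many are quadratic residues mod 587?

2

(35/587) = -1 → non-residue.
(194/587) = +1 → QR.
(316/587) = +1 → QR.
(377/587) = -1 → non-residue.
(523/587) = -1 → non-residue.
(524/587) = -1 → non-residue.
Total quadratic residues among the 6: 2.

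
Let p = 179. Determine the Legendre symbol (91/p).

Reciprocity: 91 ≡ 3 and 179 ≡ 3 (mod 4), so (91/179) = −(179/91).
Reduce top mod 91: now compute (88/91).
Pull out 2^3: since 91 ≡ 3 (mod 8), (2/91) = -1, so (2/91)^3 = -1.
Reciprocity: 11 ≡ 3 and 91 ≡ 3 (mod 4), so (11/91) = −(91/11).
Reduce top mod 11: now compute (3/11).
Reciprocity: 3 ≡ 3 and 11 ≡ 3 (mod 4), so (3/11) = −(11/3).
Reduce top mod 3: now compute (2/3).
Pull out 2: since 3 ≡ 3 (mod 8), (2/3) = -1.
Reached (1/3) = 1. Collecting the sign flips along the way, the symbol is -1.

-1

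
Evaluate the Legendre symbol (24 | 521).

-1

Pull out 2^3: since 521 ≡ 1 (mod 8), (2/521) = +1, so (2/521)^3 = +1.
Reciprocity: 3 ≡ 3 and 521 ≡ 1 (mod 4), so (3/521) = +(521/3).
Reduce top mod 3: now compute (2/3).
Pull out 2: since 3 ≡ 3 (mod 8), (2/3) = -1.
Reached (1/3) = 1. Collecting the sign flips along the way, the symbol is -1.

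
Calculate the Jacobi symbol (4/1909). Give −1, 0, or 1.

Pull out 2^2: since 1909 ≡ 5 (mod 8), (2/1909) = -1, so (2/1909)^2 = +1.
Reached (1/1909) = 1. Collecting the sign flips along the way, the symbol is +1.

1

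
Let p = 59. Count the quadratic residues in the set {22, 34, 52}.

1

(22/59) = +1 → QR.
(34/59) = -1 → non-residue.
(52/59) = -1 → non-residue.
Total quadratic residues among the 3: 1.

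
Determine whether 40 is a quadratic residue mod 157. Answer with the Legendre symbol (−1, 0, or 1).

Euler's criterion: (40/157) ≡ 40^78 (mod 157).
40^2 ≡ 30 (mod 157)
40^4 ≡ 115 (mod 157)
40^8 ≡ 37 (mod 157)
40^16 ≡ 113 (mod 157)
40^32 ≡ 52 (mod 157)
40^64 ≡ 35 (mod 157)
40^78 = 40^(64+8+4+2) ≡ 1 (mod 157).
Result is 1, so (40/157) = 1.

1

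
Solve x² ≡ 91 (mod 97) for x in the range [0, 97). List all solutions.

97 ≡ 1 (mod 4), so we find a root by search.
Trying successive values, 24² = 576 ≡ 91 (mod 97). The other root is 97 − 24 = 73.

24, 73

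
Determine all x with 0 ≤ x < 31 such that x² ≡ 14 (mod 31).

13, 18

Since 31 ≡ 3 (mod 4), a square root of 14 is 14^((31+1)/4) = 14^8 mod 31.
Repeated squaring: 14^2≡10, 14^4≡7, 14^8≡18 (mod 31).
14^8 = 14^(8) ≡ 18 (mod 31).
Check: 18² = 324 ≡ 14 (mod 31). The two roots are 13 and 18.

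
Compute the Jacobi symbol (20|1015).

0

Pull out 2^2: since 1015 ≡ 7 (mod 8), (2/1015) = +1, so (2/1015)^2 = +1.
Reciprocity: 5 ≡ 1 and 1015 ≡ 3 (mod 4), so (5/1015) = +(1015/5).
Reduce top mod 5: now compute (0/5).
Top reduces to 0: gcd > 1, so the symbol is 0.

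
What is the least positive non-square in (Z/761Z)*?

(2/761) = +1, so 2 is a residue.
(3/761) = −1, so 3 is the smallest positive non-residue mod 761.

3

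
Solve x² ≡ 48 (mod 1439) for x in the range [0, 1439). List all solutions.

Since 1439 ≡ 3 (mod 4), a square root of 48 is 48^((1439+1)/4) = 48^360 mod 1439.
Repeated squaring: 48^2≡865, 48^4≡1384, 48^8≡147, 48^16≡24, 48^32≡576, 48^64≡806, 48^128≡647, 48^256≡1299 (mod 1439).
48^360 = 48^(256+64+32+8) ≡ 237 (mod 1439).
Check: 237² = 56169 ≡ 48 (mod 1439). The two roots are 237 and 1202.

237, 1202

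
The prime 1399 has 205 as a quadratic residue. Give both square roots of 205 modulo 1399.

Since 1399 ≡ 3 (mod 4), a square root of 205 is 205^((1399+1)/4) = 205^350 mod 1399.
Repeated squaring: 205^2≡55, 205^4≡227, 205^8≡1165, 205^16≡195, 205^32≡252, 205^64≡549, 205^128≡616, 205^256≡327 (mod 1399).
205^350 = 205^(256+64+16+8+4+2) ≡ 1227 (mod 1399).
Check: 1227² = 1505529 ≡ 205 (mod 1399). The two roots are 172 and 1227.

172, 1227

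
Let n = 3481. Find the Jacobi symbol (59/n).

0

Reciprocity: 59 ≡ 3 and 3481 ≡ 1 (mod 4), so (59/3481) = +(3481/59).
Reduce top mod 59: now compute (0/59).
Top reduces to 0: gcd > 1, so the symbol is 0.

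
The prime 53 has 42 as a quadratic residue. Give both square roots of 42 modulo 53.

53 ≡ 1 (mod 4), so we find a root by search.
Trying successive values, 25² = 625 ≡ 42 (mod 53). The other root is 53 − 25 = 28.

25, 28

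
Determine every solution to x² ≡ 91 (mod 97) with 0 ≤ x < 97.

97 ≡ 1 (mod 4), so we find a root by search.
Trying successive values, 24² = 576 ≡ 91 (mod 97). The other root is 97 − 24 = 73.

24, 73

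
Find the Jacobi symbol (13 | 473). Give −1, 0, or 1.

Reciprocity: 13 ≡ 1 and 473 ≡ 1 (mod 4), so (13/473) = +(473/13).
Reduce top mod 13: now compute (5/13).
Reciprocity: 5 ≡ 1 and 13 ≡ 1 (mod 4), so (5/13) = +(13/5).
Reduce top mod 5: now compute (3/5).
Reciprocity: 3 ≡ 3 and 5 ≡ 1 (mod 4), so (3/5) = +(5/3).
Reduce top mod 3: now compute (2/3).
Pull out 2: since 3 ≡ 3 (mod 8), (2/3) = -1.
Reached (1/3) = 1. Collecting the sign flips along the way, the symbol is -1.

-1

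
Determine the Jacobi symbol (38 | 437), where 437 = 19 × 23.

Pull out 2: since 437 ≡ 5 (mod 8), (2/437) = -1.
Reciprocity: 19 ≡ 3 and 437 ≡ 1 (mod 4), so (19/437) = +(437/19).
Reduce top mod 19: now compute (0/19).
Top reduces to 0: gcd > 1, so the symbol is 0.

0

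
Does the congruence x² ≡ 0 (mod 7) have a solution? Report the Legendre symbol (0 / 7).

Top reduces to 0: gcd > 1, so the symbol is 0.

0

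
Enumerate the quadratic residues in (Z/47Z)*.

1, 2, 3, 4, 6, 7, 8, 9, 12, 14, 16, 17, 18, 21, 24, 25, 27, 28, 32, 34, 36, 37, 42

Square k = 1,…,23 (k and 47−k give the same square):
1²=1, 2²=4, 3²=9, 4²=16, 5²=25, 6²=36, 7²≡2, 8²≡17, 9²≡34, 10²≡6, 11²≡27, 12²≡3, 13²≡28, 14²≡8, 15²≡37, 16²≡21, 17²≡7, 18²≡42, 19²≡32, 20²≡24, 21²≡18, 22²≡14, 23²≡12 (mod 47).
So the quadratic residues mod 47 are {1, 2, 3, 4, 6, 7, 8, 9, 12, 14, 16, 17, 18, 21, 24, 25, 27, 28, 32, 34, 36, 37, 42}.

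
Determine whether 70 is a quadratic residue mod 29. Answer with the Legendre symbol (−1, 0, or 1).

-1

Euler's criterion: (70/29) ≡ 12^14 (mod 29).
12^2 ≡ 28 (mod 29)
12^4 ≡ 1 (mod 29)
12^8 ≡ 1 (mod 29)
12^14 = 12^(8+4+2) ≡ 28 (mod 29).
Result is 28 ≡ −1, so (70/29) = −1.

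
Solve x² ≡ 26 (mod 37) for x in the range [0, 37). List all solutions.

37 ≡ 1 (mod 4), so we find a root by search.
Trying successive values, 10² = 100 ≡ 26 (mod 37). The other root is 37 − 10 = 27.

10, 27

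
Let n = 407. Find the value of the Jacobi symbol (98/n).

1

Pull out 2: since 407 ≡ 7 (mod 8), (2/407) = +1.
Reciprocity: 49 ≡ 1 and 407 ≡ 3 (mod 4), so (49/407) = +(407/49).
Reduce top mod 49: now compute (15/49).
Reciprocity: 15 ≡ 3 and 49 ≡ 1 (mod 4), so (15/49) = +(49/15).
Reduce top mod 15: now compute (4/15).
Pull out 2^2: since 15 ≡ 7 (mod 8), (2/15) = +1, so (2/15)^2 = +1.
Reached (1/15) = 1. Collecting the sign flips along the way, the symbol is +1.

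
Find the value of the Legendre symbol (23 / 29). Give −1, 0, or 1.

Reciprocity: 23 ≡ 3 and 29 ≡ 1 (mod 4), so (23/29) = +(29/23).
Reduce top mod 23: now compute (6/23).
Pull out 2: since 23 ≡ 7 (mod 8), (2/23) = +1.
Reciprocity: 3 ≡ 3 and 23 ≡ 3 (mod 4), so (3/23) = −(23/3).
Reduce top mod 3: now compute (2/3).
Pull out 2: since 3 ≡ 3 (mod 8), (2/3) = -1.
Reached (1/3) = 1. Collecting the sign flips along the way, the symbol is +1.

1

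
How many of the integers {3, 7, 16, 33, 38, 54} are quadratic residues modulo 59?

3

(3/59) = +1 → QR.
(7/59) = +1 → QR.
(16/59) = +1 → QR.
(33/59) = -1 → non-residue.
(38/59) = -1 → non-residue.
(54/59) = -1 → non-residue.
Total quadratic residues among the 6: 3.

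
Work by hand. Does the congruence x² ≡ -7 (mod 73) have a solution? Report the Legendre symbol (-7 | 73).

-1

Euler's criterion: (-7/73) ≡ 66^36 (mod 73).
66^2 ≡ 49 (mod 73)
66^4 ≡ 65 (mod 73)
66^8 ≡ 64 (mod 73)
66^16 ≡ 8 (mod 73)
66^32 ≡ 64 (mod 73)
66^36 = 66^(32+4) ≡ 72 (mod 73).
Result is 72 ≡ −1, so (-7/73) = −1.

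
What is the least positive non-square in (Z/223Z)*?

3

(2/223) = +1, so 2 is a residue.
(3/223) = −1, so 3 is the smallest positive non-residue mod 223.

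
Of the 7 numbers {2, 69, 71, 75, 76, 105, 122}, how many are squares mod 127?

(2/127) = +1 → QR.
(69/127) = +1 → QR.
(71/127) = +1 → QR.
(75/127) = -1 → non-residue.
(76/127) = +1 → QR.
(105/127) = -1 → non-residue.
(122/127) = +1 → QR.
Total quadratic residues among the 7: 5.

5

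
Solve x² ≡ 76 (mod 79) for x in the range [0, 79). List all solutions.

32, 47

Since 79 ≡ 3 (mod 4), a square root of 76 is 76^((79+1)/4) = 76^20 mod 79.
Repeated squaring: 76^2≡9, 76^4≡2, 76^8≡4, 76^16≡16 (mod 79).
76^20 = 76^(16+4) ≡ 32 (mod 79).
Check: 32² = 1024 ≡ 76 (mod 79). The two roots are 32 and 47.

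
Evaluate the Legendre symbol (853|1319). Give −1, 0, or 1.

Reciprocity: 853 ≡ 1 and 1319 ≡ 3 (mod 4), so (853/1319) = +(1319/853).
Reduce top mod 853: now compute (466/853).
Pull out 2: since 853 ≡ 5 (mod 8), (2/853) = -1.
Reciprocity: 233 ≡ 1 and 853 ≡ 1 (mod 4), so (233/853) = +(853/233).
Reduce top mod 233: now compute (154/233).
Pull out 2: since 233 ≡ 1 (mod 8), (2/233) = +1.
Reciprocity: 77 ≡ 1 and 233 ≡ 1 (mod 4), so (77/233) = +(233/77).
Reduce top mod 77: now compute (2/77).
Pull out 2: since 77 ≡ 5 (mod 8), (2/77) = -1.
Reached (1/77) = 1. Collecting the sign flips along the way, the symbol is +1.

1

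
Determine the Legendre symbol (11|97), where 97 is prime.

1

Euler's criterion: (11/97) ≡ 11^48 (mod 97).
11^2 ≡ 24 (mod 97)
11^4 ≡ 91 (mod 97)
11^8 ≡ 36 (mod 97)
11^16 ≡ 35 (mod 97)
11^32 ≡ 61 (mod 97)
11^48 = 11^(32+16) ≡ 1 (mod 97).
Result is 1, so (11/97) = 1.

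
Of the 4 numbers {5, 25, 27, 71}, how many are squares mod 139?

(5/139) = +1 → QR.
(25/139) = +1 → QR.
(27/139) = -1 → non-residue.
(71/139) = +1 → QR.
Total quadratic residues among the 4: 3.

3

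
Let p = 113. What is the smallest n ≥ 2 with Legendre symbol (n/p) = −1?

3

(2/113) = +1, so 2 is a residue.
(3/113) = −1, so 3 is the smallest positive non-residue mod 113.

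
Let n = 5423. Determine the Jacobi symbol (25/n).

Reciprocity: 25 ≡ 1 and 5423 ≡ 3 (mod 4), so (25/5423) = +(5423/25).
Reduce top mod 25: now compute (23/25).
Reciprocity: 23 ≡ 3 and 25 ≡ 1 (mod 4), so (23/25) = +(25/23).
Reduce top mod 23: now compute (2/23).
Pull out 2: since 23 ≡ 7 (mod 8), (2/23) = +1.
Reached (1/23) = 1. Collecting the sign flips along the way, the symbol is +1.

1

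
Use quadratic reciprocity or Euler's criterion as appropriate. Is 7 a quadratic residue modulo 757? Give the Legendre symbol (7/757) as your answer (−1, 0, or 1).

Euler's criterion: (7/757) ≡ 7^378 (mod 757).
7^2 ≡ 49 (mod 757)
7^4 ≡ 130 (mod 757)
7^8 ≡ 246 (mod 757)
7^16 ≡ 713 (mod 757)
7^32 ≡ 422 (mod 757)
7^64 ≡ 189 (mod 757)
7^128 ≡ 142 (mod 757)
7^256 ≡ 482 (mod 757)
7^378 = 7^(256+64+32+16+8+2) ≡ 1 (mod 757).
Result is 1, so (7/757) = 1.

1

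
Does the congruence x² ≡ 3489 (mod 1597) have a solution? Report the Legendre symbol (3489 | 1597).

-1

First reduce: 3489 ≡ 295 (mod 1597).
Reciprocity: 295 ≡ 3 and 1597 ≡ 1 (mod 4), so (295/1597) = +(1597/295).
Reduce top mod 295: now compute (122/295).
Pull out 2: since 295 ≡ 7 (mod 8), (2/295) = +1.
Reciprocity: 61 ≡ 1 and 295 ≡ 3 (mod 4), so (61/295) = +(295/61).
Reduce top mod 61: now compute (51/61).
Reciprocity: 51 ≡ 3 and 61 ≡ 1 (mod 4), so (51/61) = +(61/51).
Reduce top mod 51: now compute (10/51).
Pull out 2: since 51 ≡ 3 (mod 8), (2/51) = -1.
Reciprocity: 5 ≡ 1 and 51 ≡ 3 (mod 4), so (5/51) = +(51/5).
Reduce top mod 5: now compute (1/5).
Reached (1/5) = 1. Collecting the sign flips along the way, the symbol is -1.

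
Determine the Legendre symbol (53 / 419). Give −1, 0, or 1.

Euler's criterion: (53/419) ≡ 53^209 (mod 419).
53^2 ≡ 295 (mod 419)
53^4 ≡ 292 (mod 419)
53^8 ≡ 207 (mod 419)
53^16 ≡ 111 (mod 419)
53^32 ≡ 170 (mod 419)
53^64 ≡ 408 (mod 419)
53^128 ≡ 121 (mod 419)
53^209 = 53^(128+64+16+1) ≡ 418 (mod 419).
Result is 418 ≡ −1, so (53/419) = −1.

-1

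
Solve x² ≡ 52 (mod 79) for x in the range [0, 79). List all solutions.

17, 62

Since 79 ≡ 3 (mod 4), a square root of 52 is 52^((79+1)/4) = 52^20 mod 79.
Repeated squaring: 52^2≡18, 52^4≡8, 52^8≡64, 52^16≡67 (mod 79).
52^20 = 52^(16+4) ≡ 62 (mod 79).
Check: 62² = 3844 ≡ 52 (mod 79). The two roots are 17 and 62.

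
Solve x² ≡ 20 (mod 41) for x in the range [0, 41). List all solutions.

41 ≡ 1 (mod 4), so we find a root by search.
Trying successive values, 15² = 225 ≡ 20 (mod 41). The other root is 41 − 15 = 26.

15, 26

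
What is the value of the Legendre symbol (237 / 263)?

-1

Reciprocity: 237 ≡ 1 and 263 ≡ 3 (mod 4), so (237/263) = +(263/237).
Reduce top mod 237: now compute (26/237).
Pull out 2: since 237 ≡ 5 (mod 8), (2/237) = -1.
Reciprocity: 13 ≡ 1 and 237 ≡ 1 (mod 4), so (13/237) = +(237/13).
Reduce top mod 13: now compute (3/13).
Reciprocity: 3 ≡ 3 and 13 ≡ 1 (mod 4), so (3/13) = +(13/3).
Reduce top mod 3: now compute (1/3).
Reached (1/3) = 1. Collecting the sign flips along the way, the symbol is -1.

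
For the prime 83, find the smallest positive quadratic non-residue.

(2/83) = −1, so 2 is the smallest positive non-residue mod 83.

2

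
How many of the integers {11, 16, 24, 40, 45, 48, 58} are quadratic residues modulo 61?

(11/61) = -1 → non-residue.
(16/61) = +1 → QR.
(24/61) = -1 → non-residue.
(40/61) = -1 → non-residue.
(45/61) = +1 → QR.
(48/61) = +1 → QR.
(58/61) = +1 → QR.
Total quadratic residues among the 7: 4.

4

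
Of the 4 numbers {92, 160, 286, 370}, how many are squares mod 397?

(92/397) = +1 → QR.
(160/397) = +1 → QR.
(286/397) = +1 → QR.
(370/397) = +1 → QR.
Total quadratic residues among the 4: 4.

4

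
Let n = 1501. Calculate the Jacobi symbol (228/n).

Pull out 2^2: since 1501 ≡ 5 (mod 8), (2/1501) = -1, so (2/1501)^2 = +1.
Reciprocity: 57 ≡ 1 and 1501 ≡ 1 (mod 4), so (57/1501) = +(1501/57).
Reduce top mod 57: now compute (19/57).
Reciprocity: 19 ≡ 3 and 57 ≡ 1 (mod 4), so (19/57) = +(57/19).
Reduce top mod 19: now compute (0/19).
Top reduces to 0: gcd > 1, so the symbol is 0.

0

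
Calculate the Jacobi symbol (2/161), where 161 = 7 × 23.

1

Pull out 2: since 161 ≡ 1 (mod 8), (2/161) = +1.
Reached (1/161) = 1. Collecting the sign flips along the way, the symbol is +1.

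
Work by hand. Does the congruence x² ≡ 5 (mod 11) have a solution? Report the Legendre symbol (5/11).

1

Reciprocity: 5 ≡ 1 and 11 ≡ 3 (mod 4), so (5/11) = +(11/5).
Reduce top mod 5: now compute (1/5).
Reached (1/5) = 1. Collecting the sign flips along the way, the symbol is +1.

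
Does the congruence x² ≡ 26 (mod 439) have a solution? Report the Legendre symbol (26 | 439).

1

Pull out 2: since 439 ≡ 7 (mod 8), (2/439) = +1.
Reciprocity: 13 ≡ 1 and 439 ≡ 3 (mod 4), so (13/439) = +(439/13).
Reduce top mod 13: now compute (10/13).
Pull out 2: since 13 ≡ 5 (mod 8), (2/13) = -1.
Reciprocity: 5 ≡ 1 and 13 ≡ 1 (mod 4), so (5/13) = +(13/5).
Reduce top mod 5: now compute (3/5).
Reciprocity: 3 ≡ 3 and 5 ≡ 1 (mod 4), so (3/5) = +(5/3).
Reduce top mod 3: now compute (2/3).
Pull out 2: since 3 ≡ 3 (mod 8), (2/3) = -1.
Reached (1/3) = 1. Collecting the sign flips along the way, the symbol is +1.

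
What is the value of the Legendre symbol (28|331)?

-1

Euler's criterion: (28/331) ≡ 28^165 (mod 331).
28^2 ≡ 122 (mod 331)
28^4 ≡ 320 (mod 331)
28^8 ≡ 121 (mod 331)
28^16 ≡ 77 (mod 331)
28^32 ≡ 302 (mod 331)
28^64 ≡ 179 (mod 331)
28^128 ≡ 265 (mod 331)
28^165 = 28^(128+32+4+1) ≡ 330 (mod 331).
Result is 330 ≡ −1, so (28/331) = −1.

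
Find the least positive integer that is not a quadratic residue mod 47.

5

(2/47) = +1, so 2 is a residue.
(3/47) = +1, so 3 is a residue.
(4/47) = +1, so 4 is a residue.
(5/47) = −1, so 5 is the smallest positive non-residue mod 47.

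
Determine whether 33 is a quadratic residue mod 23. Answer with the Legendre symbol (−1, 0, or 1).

-1

First reduce: 33 ≡ 10 (mod 23).
Pull out 2: since 23 ≡ 7 (mod 8), (2/23) = +1.
Reciprocity: 5 ≡ 1 and 23 ≡ 3 (mod 4), so (5/23) = +(23/5).
Reduce top mod 5: now compute (3/5).
Reciprocity: 3 ≡ 3 and 5 ≡ 1 (mod 4), so (3/5) = +(5/3).
Reduce top mod 3: now compute (2/3).
Pull out 2: since 3 ≡ 3 (mod 8), (2/3) = -1.
Reached (1/3) = 1. Collecting the sign flips along the way, the symbol is -1.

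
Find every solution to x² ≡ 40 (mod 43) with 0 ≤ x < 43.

13, 30

Since 43 ≡ 3 (mod 4), a square root of 40 is 40^((43+1)/4) = 40^11 mod 43.
Repeated squaring: 40^2≡9, 40^4≡38, 40^8≡25 (mod 43).
40^11 = 40^(8+2+1) ≡ 13 (mod 43).
Check: 13² = 169 ≡ 40 (mod 43). The two roots are 13 and 30.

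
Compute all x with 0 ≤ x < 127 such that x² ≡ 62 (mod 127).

Since 127 ≡ 3 (mod 4), a square root of 62 is 62^((127+1)/4) = 62^32 mod 127.
Repeated squaring: 62^2≡34, 62^4≡13, 62^8≡42, 62^16≡113, 62^32≡69 (mod 127).
62^32 = 62^(32) ≡ 69 (mod 127).
Check: 69² = 4761 ≡ 62 (mod 127). The two roots are 58 and 69.

58, 69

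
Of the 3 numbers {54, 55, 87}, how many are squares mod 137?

(54/137) = -1 → non-residue.
(55/137) = -1 → non-residue.
(87/137) = +1 → QR.
Total quadratic residues among the 3: 1.

1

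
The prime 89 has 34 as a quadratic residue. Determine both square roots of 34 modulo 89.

89 ≡ 1 (mod 4), so we find a root by search.
Trying successive values, 37² = 1369 ≡ 34 (mod 89). The other root is 89 − 37 = 52.

37, 52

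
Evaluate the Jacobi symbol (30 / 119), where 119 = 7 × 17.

Pull out 2: since 119 ≡ 7 (mod 8), (2/119) = +1.
Reciprocity: 15 ≡ 3 and 119 ≡ 3 (mod 4), so (15/119) = −(119/15).
Reduce top mod 15: now compute (14/15).
Pull out 2: since 15 ≡ 7 (mod 8), (2/15) = +1.
Reciprocity: 7 ≡ 3 and 15 ≡ 3 (mod 4), so (7/15) = −(15/7).
Reduce top mod 7: now compute (1/7).
Reached (1/7) = 1. Collecting the sign flips along the way, the symbol is +1.

1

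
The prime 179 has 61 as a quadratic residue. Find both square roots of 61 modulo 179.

47, 132

Since 179 ≡ 3 (mod 4), a square root of 61 is 61^((179+1)/4) = 61^45 mod 179.
Repeated squaring: 61^2≡141, 61^4≡12, 61^8≡144, 61^16≡151, 61^32≡68 (mod 179).
61^45 = 61^(32+8+4+1) ≡ 47 (mod 179).
Check: 47² = 2209 ≡ 61 (mod 179). The two roots are 47 and 132.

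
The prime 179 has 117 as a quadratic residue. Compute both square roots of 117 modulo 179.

Since 179 ≡ 3 (mod 4), a square root of 117 is 117^((179+1)/4) = 117^45 mod 179.
Repeated squaring: 117^2≡85, 117^4≡65, 117^8≡108, 117^16≡29, 117^32≡125 (mod 179).
117^45 = 117^(32+8+4+1) ≡ 81 (mod 179).
Check: 81² = 6561 ≡ 117 (mod 179). The two roots are 81 and 98.

81, 98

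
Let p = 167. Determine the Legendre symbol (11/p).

Reciprocity: 11 ≡ 3 and 167 ≡ 3 (mod 4), so (11/167) = −(167/11).
Reduce top mod 11: now compute (2/11).
Pull out 2: since 11 ≡ 3 (mod 8), (2/11) = -1.
Reached (1/11) = 1. Collecting the sign flips along the way, the symbol is +1.

1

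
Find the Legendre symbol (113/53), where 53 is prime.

First reduce: 113 ≡ 7 (mod 53).
Reciprocity: 7 ≡ 3 and 53 ≡ 1 (mod 4), so (7/53) = +(53/7).
Reduce top mod 7: now compute (4/7).
Pull out 2^2: since 7 ≡ 7 (mod 8), (2/7) = +1, so (2/7)^2 = +1.
Reached (1/7) = 1. Collecting the sign flips along the way, the symbol is +1.

1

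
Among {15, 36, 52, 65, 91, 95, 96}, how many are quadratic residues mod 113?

5

(15/113) = +1 → QR.
(36/113) = +1 → QR.
(52/113) = +1 → QR.
(65/113) = -1 → non-residue.
(91/113) = +1 → QR.
(95/113) = +1 → QR.
(96/113) = -1 → non-residue.
Total quadratic residues among the 7: 5.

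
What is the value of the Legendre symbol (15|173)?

1

Reciprocity: 15 ≡ 3 and 173 ≡ 1 (mod 4), so (15/173) = +(173/15).
Reduce top mod 15: now compute (8/15).
Pull out 2^3: since 15 ≡ 7 (mod 8), (2/15) = +1, so (2/15)^3 = +1.
Reached (1/15) = 1. Collecting the sign flips along the way, the symbol is +1.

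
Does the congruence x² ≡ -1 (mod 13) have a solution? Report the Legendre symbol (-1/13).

1

First reduce: -1 ≡ 12 (mod 13).
Pull out 2^2: since 13 ≡ 5 (mod 8), (2/13) = -1, so (2/13)^2 = +1.
Reciprocity: 3 ≡ 3 and 13 ≡ 1 (mod 4), so (3/13) = +(13/3).
Reduce top mod 3: now compute (1/3).
Reached (1/3) = 1. Collecting the sign flips along the way, the symbol is +1.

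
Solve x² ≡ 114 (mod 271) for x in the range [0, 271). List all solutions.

83, 188

Since 271 ≡ 3 (mod 4), a square root of 114 is 114^((271+1)/4) = 114^68 mod 271.
Repeated squaring: 114^2≡259, 114^4≡144, 114^8≡140, 114^16≡88, 114^32≡156, 114^64≡217 (mod 271).
114^68 = 114^(64+4) ≡ 83 (mod 271).
Check: 83² = 6889 ≡ 114 (mod 271). The two roots are 83 and 188.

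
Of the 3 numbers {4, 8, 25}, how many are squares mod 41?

(4/41) = +1 → QR.
(8/41) = +1 → QR.
(25/41) = +1 → QR.
Total quadratic residues among the 3: 3.

3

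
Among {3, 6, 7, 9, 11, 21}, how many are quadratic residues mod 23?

3

(3/23) = +1 → QR.
(6/23) = +1 → QR.
(7/23) = -1 → non-residue.
(9/23) = +1 → QR.
(11/23) = -1 → non-residue.
(21/23) = -1 → non-residue.
Total quadratic residues among the 6: 3.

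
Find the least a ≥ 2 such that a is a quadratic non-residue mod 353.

(2/353) = +1, so 2 is a residue.
(3/353) = −1, so 3 is the smallest positive non-residue mod 353.

3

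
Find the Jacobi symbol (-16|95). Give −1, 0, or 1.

First reduce: -16 ≡ 79 (mod 95).
Reciprocity: 79 ≡ 3 and 95 ≡ 3 (mod 4), so (79/95) = −(95/79).
Reduce top mod 79: now compute (16/79).
Pull out 2^4: since 79 ≡ 7 (mod 8), (2/79) = +1, so (2/79)^4 = +1.
Reached (1/79) = 1. Collecting the sign flips along the way, the symbol is -1.

-1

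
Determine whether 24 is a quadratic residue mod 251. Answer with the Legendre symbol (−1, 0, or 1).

-1

Pull out 2^3: since 251 ≡ 3 (mod 8), (2/251) = -1, so (2/251)^3 = -1.
Reciprocity: 3 ≡ 3 and 251 ≡ 3 (mod 4), so (3/251) = −(251/3).
Reduce top mod 3: now compute (2/3).
Pull out 2: since 3 ≡ 3 (mod 8), (2/3) = -1.
Reached (1/3) = 1. Collecting the sign flips along the way, the symbol is -1.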